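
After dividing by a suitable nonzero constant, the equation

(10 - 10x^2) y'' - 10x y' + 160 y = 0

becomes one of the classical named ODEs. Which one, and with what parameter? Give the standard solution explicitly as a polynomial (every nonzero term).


All three coefficients share the factor 10; dividing through by 10 gives  (1 - x^2) y'' - x y' + 16 y = 0.
This matches the Chebyshev equation (1 - x^2) y'' - x y' + n^2 y = 0 (note the -x y' term, not -2x y') with n^2 = 16, so n = 4; the polynomial solution is T_4(x).
With y = sum_k a_k x^k, matching x^k gives (k+2)(k+1) a_{k+2} = (k^2 - n^2) a_k = (k - 4)(k + 4) a_k. The right side vanishes at k = 4, so the series with the parity of 4 terminates at degree 4.
Standard normalization: leading coefficient of T_n is 2^(n-1), so a_4 = 2^3 = 8. Work downward with a_k = (k+1)(k+2) a_{k+2} / ((k - 4)(k + 4)):
  a_2 = (3)(4)(8) / ((2 - 4)(2 + 4)) = 96/(-12) = -8
  a_0 = (1)(2)(-8) / ((0 - 4)(0 + 4)) = -16/(-16) = 1
Hence T_4(x) = 8 x^4 - 8 x^2 + 1.

T_4(x); series = 8 x^4 - 8 x^2 + 1


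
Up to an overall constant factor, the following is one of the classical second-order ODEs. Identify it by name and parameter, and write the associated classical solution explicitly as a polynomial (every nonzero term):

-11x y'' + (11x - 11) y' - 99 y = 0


All three coefficients share the factor -11; dividing through by -11 gives  x y'' + (1 - x) y' + 9 y = 0.
This matches the Laguerre equation x y'' + (1 - x) y' + n y = 0 with n = 9; the polynomial solution is L_9(x).
With y = sum_k a_k x^k, matching x^k gives (k+1)k a_{k+1} + (k+1) a_{k+1} - k a_k + n a_k = 0, i.e. (k+1)^2 a_{k+1} = (k - n) a_k = (k - 9) a_k. The right side vanishes at k = 9, so the series terminates at degree 9.
Standard normalization L_n(0) = 1 gives a_0 = 1. Work upward with a_{k+1} = (k - 9) a_k / (k+1)^2:
  a_1 = (0 - 9)(1) / 1^2 = -9/1 = -9
  a_2 = (1 - 9)(-9) / 2^2 = 72/4 = 18
  a_3 = (2 - 9)(18) / 3^2 = -126/9 = -14
  a_4 = (3 - 9)(-14) / 4^2 = 84/16 = 21/4
  a_5 = (4 - 9)(21/4) / 5^2 = (-105/4)/25 = -21/20
  a_6 = (5 - 9)(-21/20) / 6^2 = (21/5)/36 = 7/60
  a_7 = (6 - 9)(7/60) / 7^2 = (-7/20)/49 = -1/140
  a_8 = (7 - 9)(-1/140) / 8^2 = (1/70)/64 = 1/4480
  a_9 = (8 - 9)(1/4480) / 9^2 = (-1/4480)/81 = -1/362880
Hence L_9(x) = -x^9/362880 + x^8/4480 - x^7/140 + 7 x^6/60 - 21 x^5/20 + 21 x^4/4 - 14 x^3 + 18 x^2 - 9 x + 1.

L_9(x); series = -x^9/362880 + x^8/4480 - x^7/140 + 7 x^6/60 - 21 x^5/20 + 21 x^4/4 - 14 x^3 + 18 x^2 - 9 x + 1


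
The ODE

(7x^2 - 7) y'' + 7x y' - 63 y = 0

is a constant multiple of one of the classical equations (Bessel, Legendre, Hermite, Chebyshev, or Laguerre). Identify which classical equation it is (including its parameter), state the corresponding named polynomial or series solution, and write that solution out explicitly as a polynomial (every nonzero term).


All three coefficients share the factor -7; dividing through by -7 gives  (1 - x^2) y'' - x y' + 9 y = 0.
This matches the Chebyshev equation (1 - x^2) y'' - x y' + n^2 y = 0 (note the -x y' term, not -2x y') with n^2 = 9, so n = 3; the polynomial solution is T_3(x).
With y = sum_k a_k x^k, matching x^k gives (k+2)(k+1) a_{k+2} = (k^2 - n^2) a_k = (k - 3)(k + 3) a_k. The right side vanishes at k = 3, so the series with the parity of 3 terminates at degree 3.
Standard normalization: leading coefficient of T_n is 2^(n-1), so a_3 = 2^2 = 4. Work downward with a_k = (k+1)(k+2) a_{k+2} / ((k - 3)(k + 3)):
  a_1 = (2)(3)(4) / ((1 - 3)(1 + 3)) = 24/(-8) = -3
Hence T_3(x) = 4 x^3 - 3 x.

T_3(x); series = 4 x^3 - 3 x


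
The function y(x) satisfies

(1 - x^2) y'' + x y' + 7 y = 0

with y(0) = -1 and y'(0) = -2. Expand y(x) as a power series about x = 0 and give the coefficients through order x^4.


Ansatz: y(x) = sum_{n>=0} a_n x^n, so y'(x) = sum_{n>=1} n a_n x^(n-1) and y''(x) = sum_{n>=2} n(n-1) a_n x^(n-2).
Substitute into P(x) y'' + Q(x) y' + R(x) y = 0 with P(x) = 1 - x^2, Q(x) = x, R(x) = 7, and match powers of x.
Initial conditions: a_0 = -1, a_1 = -2.
Setting the coefficient of each power of x to zero and solving order by order (substituting the coefficients already found):
  x^0: 2 a_2 + 7 a_0 = 0  ->  2 a_2 = -7 a_0 = 7  ->  a_2 = 7/2
  x^1: 6 a_3 + 8 a_1 = 0  ->  6 a_3 = -8 a_1 = 16  ->  a_3 = 8/3
  x^2: 12 a_4 + 7 a_2 = 0  ->  12 a_4 = -7 a_2 = -49/2  ->  a_4 = -49/24
Truncated series: y(x) = -1 - 2 x + (7/2) x^2 + (8/3) x^3 - (49/24) x^4 + O(x^5).

a_0 = -1; a_1 = -2; a_2 = 7/2; a_3 = 8/3; a_4 = -49/24


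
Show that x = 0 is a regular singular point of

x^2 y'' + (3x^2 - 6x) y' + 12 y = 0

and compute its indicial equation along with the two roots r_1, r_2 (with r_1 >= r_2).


Divide by x^2 to reach normal form y'' + P_1(x) y' + P_2(x) y = 0 with P_1(x) = 3 - 6/x and P_2(x) = 12/x^2.
x = 0 is a singular point because the y'-coefficient 3 - 6/x has a pole at x = 0 and the y-coefficient 12/x^2 has a pole at x = 0.
It is a regular singular point because x P_1(x) = p(x) = 3x - 6 and x^2 P_2(x) = q(x) = 12 are polynomials, hence analytic at x = 0.
p(0) = -6,  q(0) = 12.
Indicial equation: r(r-1) + p(0) r + q(0) = 0, i.e. r^2 + (p(0) - 1) r + q(0) = 0, i.e. r^2 - 7 r + 12 = 0.
Discriminant: (-7)^2 - 4(12) = 1, so r = (7 ± 1)/2.
Solving: r_1 = 4, r_2 = 3.

indicial: r^2 - 7 r + 12 = 0; roots r_1 = 4, r_2 = 3


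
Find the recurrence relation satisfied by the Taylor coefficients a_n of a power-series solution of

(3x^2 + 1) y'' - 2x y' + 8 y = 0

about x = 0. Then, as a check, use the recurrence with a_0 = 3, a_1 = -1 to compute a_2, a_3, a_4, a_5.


Substitute y = sum_n a_n x^n.
(1 + 3 x^2) y'' contributes (n+2)(n+1) a_{n+2} + 3 n(n-1) a_n at x^n.
-2 x y'(x) contributes -2 n a_n at x^n.
8 y(x) contributes 8 a_n at x^n.
Matching x^n: (n+2)(n+1) a_{n+2} + (3 n(n-1) - 2 n + 8) a_n = 0.
Thus a_{n+2} = (-3 n(n-1) + 2 n - 8) / ((n+1)(n+2)) * a_n.

Check with a_0 = 3, a_1 = -1 (apply the recurrence for n = 0, 1, 2, 3): a_0 = 3, a_1 = -1, a_2 = -12, a_3 = 1, a_4 = 10, a_5 = -1.

a_(n+2) = (-3 n(n-1) + 2 n - 8) / ((n+1)(n+2)) * a_n; check: a_0 = 3, a_1 = -1, a_2 = -12, a_3 = 1, a_4 = 10, a_5 = -1


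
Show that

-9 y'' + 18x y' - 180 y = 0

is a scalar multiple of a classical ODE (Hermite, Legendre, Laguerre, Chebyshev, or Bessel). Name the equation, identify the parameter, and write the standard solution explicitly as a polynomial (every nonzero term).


All three coefficients share the factor -9; dividing through by -9 gives  y'' - 2x y' + 20 y = 0.
This matches the Hermite equation y'' - 2x y' + 2n y = 0 with 2n = 20, so n = 10; the polynomial solution is H_10(x).
With y = sum_k a_k x^k, matching x^k gives (k+2)(k+1) a_{k+2} = 2(k - n) a_k = 2(k - 10) a_k. The right side vanishes at k = 10, so the series with the parity of 10 terminates at degree 10.
Standard normalization: leading coefficient of H_n is 2^n, so a_10 = 2^10 = 1024. Work downward with a_k = (k+1)(k+2) a_{k+2} / (2(k - n)):
  a_8 = (9)(10)(1024) / (2(8 - 10)) = 92160/(-4) = -23040
  a_6 = (7)(8)(-23040) / (2(6 - 10)) = -1290240/(-8) = 161280
  a_4 = (5)(6)(161280) / (2(4 - 10)) = 4838400/(-12) = -403200
  a_2 = (3)(4)(-403200) / (2(2 - 10)) = -4838400/(-16) = 302400
  a_0 = (1)(2)(302400) / (2(0 - 10)) = 604800/(-20) = -30240
Hence H_10(x) = 1024 x^10 - 23040 x^8 + 161280 x^6 - 403200 x^4 + 302400 x^2 - 30240.

H_10(x); series = 1024 x^10 - 23040 x^8 + 161280 x^6 - 403200 x^4 + 302400 x^2 - 30240


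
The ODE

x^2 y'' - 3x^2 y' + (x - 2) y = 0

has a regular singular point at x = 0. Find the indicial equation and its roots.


Divide by x^2 to reach normal form y'' + P_1(x) y' + P_2(x) y = 0 with P_1(x) = -3 and P_2(x) = 1/x - 2/x^2.
x = 0 is a singular point because the y-coefficient 1/x - 2/x^2 has a pole at x = 0.
It is a regular singular point because x P_1(x) = p(x) = -3x and x^2 P_2(x) = q(x) = x - 2 are polynomials, hence analytic at x = 0.
p(0) = 0,  q(0) = -2.
Indicial equation: r(r-1) + p(0) r + q(0) = 0, i.e. r^2 + (p(0) - 1) r + q(0) = 0, i.e. r^2 - 1 r - 2 = 0.
Discriminant: (-1)^2 - 4(-2) = 9, so r = (1 ± 3)/2.
Solving: r_1 = 2, r_2 = -1.

indicial: r^2 - 1 r - 2 = 0; roots r_1 = 2, r_2 = -1


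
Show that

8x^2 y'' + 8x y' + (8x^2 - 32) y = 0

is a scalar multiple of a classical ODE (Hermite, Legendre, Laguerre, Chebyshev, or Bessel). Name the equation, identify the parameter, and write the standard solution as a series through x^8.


All three coefficients share the factor 8; dividing through by 8 gives  x^2 y'' + x y' + (x^2 - 4) y = 0.
This matches the Bessel equation x^2 y'' + x y' + (x^2 - nu^2) y = 0 with nu^2 = 4, so nu = 2; the solution bounded at x = 0 is J_2(x).
Frobenius at x = 0: indicial roots ±nu; for r = nu the recurrence k(k + 2nu) c_k = -c_{k-2} gives the standard series J_nu(x) = sum_{k>=0} (-1)^k / (k! (k+nu)!) (x/2)^(2k+nu). Evaluate the first 4 terms:
  k = 0: (-1)^0 / (0! * 2! * 2^2) x^2 = 1/(1*2*4) x^2 = (1/8) x^2
  k = 1: (-1)^1 / (1! * 3! * 2^4) x^4 = -1/(1*6*16) x^4 = (-1/96) x^4
  k = 2: (-1)^2 / (2! * 4! * 2^6) x^6 = 1/(2*24*64) x^6 = (1/3072) x^6
  k = 3: (-1)^3 / (3! * 5! * 2^8) x^8 = -1/(6*120*256) x^8 = (-1/184320) x^8
Hence J_2(x) = -x^8/184320 + x^6/3072 - x^4/96 + x^2/8 + ....

J_2(x); series = -x^8/184320 + x^6/3072 - x^4/96 + x^2/8


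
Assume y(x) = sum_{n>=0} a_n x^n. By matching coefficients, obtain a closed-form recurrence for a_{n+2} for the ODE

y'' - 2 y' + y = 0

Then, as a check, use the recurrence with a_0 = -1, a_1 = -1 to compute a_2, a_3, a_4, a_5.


Substitute y = sum_n a_n x^n.
y''(x) has coefficient (n+2)(n+1) a_{n+2} at x^n;
-2 y'(x) has coefficient -2 (n+1) a_{n+1} at x^n;
y(x) has coefficient 1 a_n at x^n.
Matching x^n: (n+2)(n+1) a_{n+2} - 2 (n+1) a_{n+1} + 1 a_n = 0.
Thus a_{n+2} = [2 (n+1) a_{n+1} - 1 a_n] / ((n+1)(n+2)).

Check with a_0 = -1, a_1 = -1 (apply the recurrence for n = 0, 1, 2, 3): a_0 = -1, a_1 = -1, a_2 = -1/2, a_3 = -1/6, a_4 = -1/24, a_5 = -1/120.

a_(n+2) = [2 (n+1) a_(n+1) - 1 a_n] / ((n+1)(n+2)); check: a_0 = -1, a_1 = -1, a_2 = -1/2, a_3 = -1/6, a_4 = -1/24, a_5 = -1/120


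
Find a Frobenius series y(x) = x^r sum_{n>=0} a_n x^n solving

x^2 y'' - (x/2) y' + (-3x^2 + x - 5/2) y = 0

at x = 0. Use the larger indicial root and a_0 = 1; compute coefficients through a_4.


Write in Frobenius form y'' + (p(x)/x) y' + (q(x)/x^2) y = 0:
  p(x) = -1/2,  q(x) = -3x^2 + x - 5/2.
Indicial equation: r(r-1) + (-1/2) r + (-5/2) = 0 -> roots r_1 = 5/2, r_2 = -1.
Take r = r_1 = 5/2. Let y(x) = x^r sum_{n>=0} a_n x^n with a_0 = 1.
Substitute y = x^r sum a_n x^n and match x^{r+n}. The recurrence is
  D(n) a_n + 1 a_{n-1} - 3 a_{n-2} = 0,  where D(n) = (r+n)(r+n-1) + (-1/2)(r+n) + (-5/2).
  a_n = [-1 a_{n-1} + 3 a_{n-2}] / D(n).
Since the indicial polynomial factors as (r - r_1)(r - r_2), D(n) = (r_1 + n - r_1)(r_1 + n - r_2) = n(n + 7/2).
Evaluating step by step (a_0 = 1):
  n = 1: D(1) = 1(1 + 7/2) = 9/2; numerator = -1(1) = -1; a_1 = (-1)/(9/2) = -2/9
  n = 2: D(2) = 2(2 + 7/2) = 11; numerator = -1(-2/9) + 3(1) = 29/9; a_2 = (29/9)/(11) = 29/99
  n = 3: D(3) = 3(3 + 7/2) = 39/2; numerator = -1(29/99) + 3(-2/9) = -95/99; a_3 = (-95/99)/(39/2) = -190/3861
  n = 4: D(4) = 4(4 + 7/2) = 30; numerator = -1(-190/3861) + 3(29/99) = 3583/3861; a_4 = (3583/3861)/(30) = 3583/115830

r = 5/2; a_0 = 1; a_1 = -2/9; a_2 = 29/99; a_3 = -190/3861; a_4 = 3583/115830


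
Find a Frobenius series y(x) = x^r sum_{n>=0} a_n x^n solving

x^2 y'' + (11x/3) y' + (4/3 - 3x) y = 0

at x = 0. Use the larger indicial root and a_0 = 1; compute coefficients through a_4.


Write in Frobenius form y'' + (p(x)/x) y' + (q(x)/x^2) y = 0:
  p(x) = 11/3,  q(x) = 4/3 - 3x.
Indicial equation: r(r-1) + (11/3) r + (4/3) = 0 -> roots r_1 = -2/3, r_2 = -2.
Take r = r_1 = -2/3. Let y(x) = x^r sum_{n>=0} a_n x^n with a_0 = 1.
Substitute y = x^r sum a_n x^n and match x^{r+n}. The recurrence is
  D(n) a_n - 3 a_{n-1} = 0,  where D(n) = (r+n)(r+n-1) + (11/3)(r+n) + (4/3).
  a_n = 3 / D(n) * a_{n-1}.
Since the indicial polynomial factors as (r - r_1)(r - r_2), D(n) = (r_1 + n - r_1)(r_1 + n - r_2) = n(n + 4/3).
Evaluating step by step (a_0 = 1):
  n = 1: D(1) = 1(1 + 4/3) = 7/3; numerator = 3(1) = 3; a_1 = (3)/(7/3) = 9/7
  n = 2: D(2) = 2(2 + 4/3) = 20/3; numerator = 3(9/7) = 27/7; a_2 = (27/7)/(20/3) = 81/140
  n = 3: D(3) = 3(3 + 4/3) = 13; numerator = 3(81/140) = 243/140; a_3 = (243/140)/(13) = 243/1820
  n = 4: D(4) = 4(4 + 4/3) = 64/3; numerator = 3(243/1820) = 729/1820; a_4 = (729/1820)/(64/3) = 2187/116480

r = -2/3; a_0 = 1; a_1 = 9/7; a_2 = 81/140; a_3 = 243/1820; a_4 = 2187/116480


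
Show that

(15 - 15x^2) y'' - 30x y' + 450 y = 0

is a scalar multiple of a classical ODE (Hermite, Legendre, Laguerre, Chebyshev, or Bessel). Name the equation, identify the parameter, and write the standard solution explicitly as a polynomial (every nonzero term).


All three coefficients share the factor 15; dividing through by 15 gives  (1 - x^2) y'' - 2x y' + 30 y = 0.
This matches the Legendre equation (1 - x^2) y'' - 2x y' + n(n+1) y = 0 (note the -2x y' term) with n(n+1) = 30, so n = 5; the polynomial solution is P_5(x).
With y = sum_k a_k x^k, matching x^k gives (k+2)(k+1) a_{k+2} = [k(k+1) - n(n+1)] a_k = (k - 5)(k + 6) a_k. The right side vanishes at k = 5, so the series with the parity of 5 terminates at degree 5.
Standard normalization (P_n(1) = 1): leading coefficient (2n)!/(2^n (n!)^2) = 3628800/(32*14400) = 63/8, so a_5 = 63/8. Work downward with a_k = (k+1)(k+2) a_{k+2} / ((k - 5)(k + 6)):
  a_3 = (4)(5)(63/8) / ((3 - 5)(3 + 6)) = (315/2)/(-18) = -35/4
  a_1 = (2)(3)(-35/4) / ((1 - 5)(1 + 6)) = (-105/2)/(-28) = 15/8
Hence P_5(x) = 63 x^5/8 - 35 x^3/4 + 15 x/8.

P_5(x); series = 63 x^5/8 - 35 x^3/4 + 15 x/8


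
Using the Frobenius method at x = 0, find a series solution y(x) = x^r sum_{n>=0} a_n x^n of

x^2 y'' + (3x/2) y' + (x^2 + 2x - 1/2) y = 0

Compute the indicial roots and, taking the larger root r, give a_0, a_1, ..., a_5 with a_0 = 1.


Write in Frobenius form y'' + (p(x)/x) y' + (q(x)/x^2) y = 0:
  p(x) = 3/2,  q(x) = x^2 + 2x - 1/2.
Indicial equation: r(r-1) + (3/2) r + (-1/2) = 0 -> roots r_1 = 1/2, r_2 = -1.
Take r = r_1 = 1/2. Let y(x) = x^r sum_{n>=0} a_n x^n with a_0 = 1.
Substitute y = x^r sum a_n x^n and match x^{r+n}. The recurrence is
  D(n) a_n + 2 a_{n-1} + 1 a_{n-2} = 0,  where D(n) = (r+n)(r+n-1) + (3/2)(r+n) + (-1/2).
  a_n = [-2 a_{n-1} - 1 a_{n-2}] / D(n).
Since the indicial polynomial factors as (r - r_1)(r - r_2), D(n) = (r_1 + n - r_1)(r_1 + n - r_2) = n(n + 3/2).
Evaluating step by step (a_0 = 1):
  n = 1: D(1) = 1(1 + 3/2) = 5/2; numerator = -2(1) = -2; a_1 = (-2)/(5/2) = -4/5
  n = 2: D(2) = 2(2 + 3/2) = 7; numerator = -2(-4/5) - 1(1) = 3/5; a_2 = (3/5)/(7) = 3/35
  n = 3: D(3) = 3(3 + 3/2) = 27/2; numerator = -2(3/35) - 1(-4/5) = 22/35; a_3 = (22/35)/(27/2) = 44/945
  n = 4: D(4) = 4(4 + 3/2) = 22; numerator = -2(44/945) - 1(3/35) = -169/945; a_4 = (-169/945)/(22) = -169/20790
  n = 5: D(5) = 5(5 + 3/2) = 65/2; numerator = -2(-169/20790) - 1(44/945) = -1/33; a_5 = (-1/33)/(65/2) = -2/2145

r = 1/2; a_0 = 1; a_1 = -4/5; a_2 = 3/35; a_3 = 44/945; a_4 = -169/20790; a_5 = -2/2145


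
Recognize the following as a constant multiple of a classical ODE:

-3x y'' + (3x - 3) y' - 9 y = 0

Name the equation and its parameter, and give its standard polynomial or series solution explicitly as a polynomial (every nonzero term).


All three coefficients share the factor -3; dividing through by -3 gives  x y'' + (1 - x) y' + 3 y = 0.
This matches the Laguerre equation x y'' + (1 - x) y' + n y = 0 with n = 3; the polynomial solution is L_3(x).
With y = sum_k a_k x^k, matching x^k gives (k+1)k a_{k+1} + (k+1) a_{k+1} - k a_k + n a_k = 0, i.e. (k+1)^2 a_{k+1} = (k - n) a_k = (k - 3) a_k. The right side vanishes at k = 3, so the series terminates at degree 3.
Standard normalization L_n(0) = 1 gives a_0 = 1. Work upward with a_{k+1} = (k - 3) a_k / (k+1)^2:
  a_1 = (0 - 3)(1) / 1^2 = -3/1 = -3
  a_2 = (1 - 3)(-3) / 2^2 = 6/4 = 3/2
  a_3 = (2 - 3)(3/2) / 3^2 = (-3/2)/9 = -1/6
Hence L_3(x) = -x^3/6 + 3 x^2/2 - 3 x + 1.

L_3(x); series = -x^3/6 + 3 x^2/2 - 3 x + 1


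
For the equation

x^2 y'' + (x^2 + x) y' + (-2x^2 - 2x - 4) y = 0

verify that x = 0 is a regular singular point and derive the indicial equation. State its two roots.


Divide by x^2 to reach normal form y'' + P_1(x) y' + P_2(x) y = 0 with P_1(x) = 1 + 1/x and P_2(x) = -2 - 2/x - 4/x^2.
x = 0 is a singular point because the y'-coefficient 1 + 1/x has a pole at x = 0 and the y-coefficient -2 - 2/x - 4/x^2 has a pole at x = 0.
It is a regular singular point because x P_1(x) = p(x) = x + 1 and x^2 P_2(x) = q(x) = -2x^2 - 2x - 4 are polynomials, hence analytic at x = 0.
p(0) = 1,  q(0) = -4.
Indicial equation: r(r-1) + p(0) r + q(0) = 0, i.e. r^2 + (p(0) - 1) r + q(0) = 0, i.e. r^2 - 4 = 0.
Discriminant: (0)^2 - 4(-4) = 16, so r = (0 ± 4)/2.
Solving: r_1 = 2, r_2 = -2.

indicial: r^2 - 4 = 0; roots r_1 = 2, r_2 = -2


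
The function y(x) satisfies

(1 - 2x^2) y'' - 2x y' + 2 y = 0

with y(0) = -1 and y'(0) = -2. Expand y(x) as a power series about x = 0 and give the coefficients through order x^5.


Ansatz: y(x) = sum_{n>=0} a_n x^n, so y'(x) = sum_{n>=1} n a_n x^(n-1) and y''(x) = sum_{n>=2} n(n-1) a_n x^(n-2).
Substitute into P(x) y'' + Q(x) y' + R(x) y = 0 with P(x) = 1 - 2x^2, Q(x) = -2x, R(x) = 2, and match powers of x.
Initial conditions: a_0 = -1, a_1 = -2.
Setting the coefficient of each power of x to zero and solving order by order (substituting the coefficients already found):
  x^0: 2 a_2 + 2 a_0 = 0  ->  2 a_2 = -2 a_0 = 2  ->  a_2 = 1
  x^1: 6 a_3 = 0  ->  a_3 = 0
  x^2: 12 a_4 - 6 a_2 = 0  ->  12 a_4 = 6 a_2 = 6  ->  a_4 = 1/2
  x^3: 20 a_5 - 16 a_3 = 0  ->  20 a_5 = 16 a_3 = 0  ->  a_5 = 0
Truncated series: y(x) = -1 - 2 x + x^2 + (1/2) x^4 + O(x^6).

a_0 = -1; a_1 = -2; a_2 = 1; a_3 = 0; a_4 = 1/2; a_5 = 0


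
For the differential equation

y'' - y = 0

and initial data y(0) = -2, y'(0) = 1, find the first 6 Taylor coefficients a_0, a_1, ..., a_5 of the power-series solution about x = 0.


Ansatz: y(x) = sum_{n>=0} a_n x^n, so y'(x) = sum_{n>=1} n a_n x^(n-1) and y''(x) = sum_{n>=2} n(n-1) a_n x^(n-2).
Substitute into P(x) y'' + Q(x) y' + R(x) y = 0 with P(x) = 1, Q(x) = 0, R(x) = -1, and match powers of x.
Initial conditions: a_0 = -2, a_1 = 1.
Setting the coefficient of each power of x to zero and solving order by order (substituting the coefficients already found):
  x^0: 2 a_2 - a_0 = 0  ->  2 a_2 = a_0 = -2  ->  a_2 = -1
  x^1: 6 a_3 - a_1 = 0  ->  6 a_3 = a_1 = 1  ->  a_3 = 1/6
  x^2: 12 a_4 - a_2 = 0  ->  12 a_4 = a_2 = -1  ->  a_4 = -1/12
  x^3: 20 a_5 - a_3 = 0  ->  20 a_5 = a_3 = 1/6  ->  a_5 = 1/120
Truncated series: y(x) = -2 + x - x^2 + (1/6) x^3 - (1/12) x^4 + (1/120) x^5 + O(x^6).

a_0 = -2; a_1 = 1; a_2 = -1; a_3 = 1/6; a_4 = -1/12; a_5 = 1/120


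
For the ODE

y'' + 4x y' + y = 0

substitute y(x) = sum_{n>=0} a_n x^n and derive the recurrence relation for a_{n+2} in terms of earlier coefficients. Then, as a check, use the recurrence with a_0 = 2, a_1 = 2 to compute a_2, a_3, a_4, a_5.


Substitute y = sum_n a_n x^n.
y''(x) has coefficient (n+2)(n+1) a_{n+2} at x^n;
4 x y'(x) has coefficient 4 n a_n at x^n (shift);
y(x) has coefficient 1 a_n at x^n.
Matching x^n: (n+2)(n+1) a_{n+2} + (4n + 1) a_n = 0.
Thus a_{n+2} = (-4n - 1) / ((n+1)(n+2)) * a_n.

Check with a_0 = 2, a_1 = 2 (apply the recurrence for n = 0, 1, 2, 3): a_0 = 2, a_1 = 2, a_2 = -1, a_3 = -5/3, a_4 = 3/4, a_5 = 13/12.

a_(n+2) = (-4n - 1) / ((n+1)(n+2)) * a_n; check: a_0 = 2, a_1 = 2, a_2 = -1, a_3 = -5/3, a_4 = 3/4, a_5 = 13/12


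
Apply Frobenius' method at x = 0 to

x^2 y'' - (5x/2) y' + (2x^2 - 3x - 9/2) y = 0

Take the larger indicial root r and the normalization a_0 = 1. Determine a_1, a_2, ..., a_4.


Write in Frobenius form y'' + (p(x)/x) y' + (q(x)/x^2) y = 0:
  p(x) = -5/2,  q(x) = 2x^2 - 3x - 9/2.
Indicial equation: r(r-1) + (-5/2) r + (-9/2) = 0 -> roots r_1 = 9/2, r_2 = -1.
Take r = r_1 = 9/2. Let y(x) = x^r sum_{n>=0} a_n x^n with a_0 = 1.
Substitute y = x^r sum a_n x^n and match x^{r+n}. The recurrence is
  D(n) a_n - 3 a_{n-1} + 2 a_{n-2} = 0,  where D(n) = (r+n)(r+n-1) + (-5/2)(r+n) + (-9/2).
  a_n = [3 a_{n-1} - 2 a_{n-2}] / D(n).
Since the indicial polynomial factors as (r - r_1)(r - r_2), D(n) = (r_1 + n - r_1)(r_1 + n - r_2) = n(n + 11/2).
Evaluating step by step (a_0 = 1):
  n = 1: D(1) = 1(1 + 11/2) = 13/2; numerator = 3(1) = 3; a_1 = (3)/(13/2) = 6/13
  n = 2: D(2) = 2(2 + 11/2) = 15; numerator = 3(6/13) - 2(1) = -8/13; a_2 = (-8/13)/(15) = -8/195
  n = 3: D(3) = 3(3 + 11/2) = 51/2; numerator = 3(-8/195) - 2(6/13) = -68/65; a_3 = (-68/65)/(51/2) = -8/195
  n = 4: D(4) = 4(4 + 11/2) = 38; numerator = 3(-8/195) - 2(-8/195) = -8/195; a_4 = (-8/195)/(38) = -4/3705

r = 9/2; a_0 = 1; a_1 = 6/13; a_2 = -8/195; a_3 = -8/195; a_4 = -4/3705


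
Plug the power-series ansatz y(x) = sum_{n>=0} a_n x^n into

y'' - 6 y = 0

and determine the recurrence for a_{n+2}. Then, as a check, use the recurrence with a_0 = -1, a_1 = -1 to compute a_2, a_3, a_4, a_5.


Substitute y = sum_n a_n x^n into y'' + (const) y = 0.
y''(x) = sum_{n>=0} (n+2)(n+1) a_{n+2} x^n.
The ODE becomes sum_n [(n+2)(n+1) a_{n+2} - 6 a_n] x^n = 0.
Setting each coefficient to zero gives the recurrence:
  (n+2)(n+1) a_{n+2} - 6 a_n = 0,
  a_{n+2} = 6 / ((n+1)(n+2)) a_n.

Check with a_0 = -1, a_1 = -1 (apply the recurrence for n = 0, 1, 2, 3): a_0 = -1, a_1 = -1, a_2 = -3, a_3 = -1, a_4 = -3/2, a_5 = -3/10.

a_{n+2} = 6/((n+1)(n+2)) * a_n; check: a_0 = -1, a_1 = -1, a_2 = -3, a_3 = -1, a_4 = -3/2, a_5 = -3/10


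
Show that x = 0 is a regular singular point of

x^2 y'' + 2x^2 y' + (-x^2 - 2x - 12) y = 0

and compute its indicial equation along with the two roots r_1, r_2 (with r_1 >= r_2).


Divide by x^2 to reach normal form y'' + P_1(x) y' + P_2(x) y = 0 with P_1(x) = 2 and P_2(x) = -1 - 2/x - 12/x^2.
x = 0 is a singular point because the y-coefficient -1 - 2/x - 12/x^2 has a pole at x = 0.
It is a regular singular point because x P_1(x) = p(x) = 2x and x^2 P_2(x) = q(x) = -x^2 - 2x - 12 are polynomials, hence analytic at x = 0.
p(0) = 0,  q(0) = -12.
Indicial equation: r(r-1) + p(0) r + q(0) = 0, i.e. r^2 + (p(0) - 1) r + q(0) = 0, i.e. r^2 - 1 r - 12 = 0.
Discriminant: (-1)^2 - 4(-12) = 49, so r = (1 ± 7)/2.
Solving: r_1 = 4, r_2 = -3.

indicial: r^2 - 1 r - 12 = 0; roots r_1 = 4, r_2 = -3


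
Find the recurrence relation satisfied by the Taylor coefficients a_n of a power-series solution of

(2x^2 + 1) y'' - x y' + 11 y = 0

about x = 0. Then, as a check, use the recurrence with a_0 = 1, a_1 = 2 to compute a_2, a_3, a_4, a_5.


Substitute y = sum_n a_n x^n.
(1 + 2 x^2) y'' contributes (n+2)(n+1) a_{n+2} + 2 n(n-1) a_n at x^n.
-x y'(x) contributes -n a_n at x^n.
11 y(x) contributes 11 a_n at x^n.
Matching x^n: (n+2)(n+1) a_{n+2} + (2 n(n-1) - n + 11) a_n = 0.
Thus a_{n+2} = (-2 n(n-1) + n - 11) / ((n+1)(n+2)) * a_n.

Check with a_0 = 1, a_1 = 2 (apply the recurrence for n = 0, 1, 2, 3): a_0 = 1, a_1 = 2, a_2 = -11/2, a_3 = -10/3, a_4 = 143/24, a_5 = 10/3.

a_(n+2) = (-2 n(n-1) + n - 11) / ((n+1)(n+2)) * a_n; check: a_0 = 1, a_1 = 2, a_2 = -11/2, a_3 = -10/3, a_4 = 143/24, a_5 = 10/3


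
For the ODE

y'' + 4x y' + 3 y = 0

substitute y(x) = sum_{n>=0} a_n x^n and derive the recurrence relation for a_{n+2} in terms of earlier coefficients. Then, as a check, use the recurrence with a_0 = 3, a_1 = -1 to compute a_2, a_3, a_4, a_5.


Substitute y = sum_n a_n x^n.
y''(x) has coefficient (n+2)(n+1) a_{n+2} at x^n;
4 x y'(x) has coefficient 4 n a_n at x^n (shift);
3 y(x) has coefficient 3 a_n at x^n.
Matching x^n: (n+2)(n+1) a_{n+2} + (4n + 3) a_n = 0.
Thus a_{n+2} = (-4n - 3) / ((n+1)(n+2)) * a_n.

Check with a_0 = 3, a_1 = -1 (apply the recurrence for n = 0, 1, 2, 3): a_0 = 3, a_1 = -1, a_2 = -9/2, a_3 = 7/6, a_4 = 33/8, a_5 = -7/8.

a_(n+2) = (-4n - 3) / ((n+1)(n+2)) * a_n; check: a_0 = 3, a_1 = -1, a_2 = -9/2, a_3 = 7/6, a_4 = 33/8, a_5 = -7/8


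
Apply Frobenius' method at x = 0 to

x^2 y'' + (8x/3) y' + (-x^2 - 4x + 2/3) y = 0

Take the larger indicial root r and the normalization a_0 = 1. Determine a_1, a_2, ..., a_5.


Write in Frobenius form y'' + (p(x)/x) y' + (q(x)/x^2) y = 0:
  p(x) = 8/3,  q(x) = -x^2 - 4x + 2/3.
Indicial equation: r(r-1) + (8/3) r + (2/3) = 0 -> roots r_1 = -2/3, r_2 = -1.
Take r = r_1 = -2/3. Let y(x) = x^r sum_{n>=0} a_n x^n with a_0 = 1.
Substitute y = x^r sum a_n x^n and match x^{r+n}. The recurrence is
  D(n) a_n - 4 a_{n-1} - 1 a_{n-2} = 0,  where D(n) = (r+n)(r+n-1) + (8/3)(r+n) + (2/3).
  a_n = [4 a_{n-1} + 1 a_{n-2}] / D(n).
Since the indicial polynomial factors as (r - r_1)(r - r_2), D(n) = (r_1 + n - r_1)(r_1 + n - r_2) = n(n + 1/3).
Evaluating step by step (a_0 = 1):
  n = 1: D(1) = 1(1 + 1/3) = 4/3; numerator = 4(1) = 4; a_1 = (4)/(4/3) = 3
  n = 2: D(2) = 2(2 + 1/3) = 14/3; numerator = 4(3) + 1(1) = 13; a_2 = (13)/(14/3) = 39/14
  n = 3: D(3) = 3(3 + 1/3) = 10; numerator = 4(39/14) + 1(3) = 99/7; a_3 = (99/7)/(10) = 99/70
  n = 4: D(4) = 4(4 + 1/3) = 52/3; numerator = 4(99/70) + 1(39/14) = 591/70; a_4 = (591/70)/(52/3) = 1773/3640
  n = 5: D(5) = 5(5 + 1/3) = 80/3; numerator = 4(1773/3640) + 1(99/70) = 306/91; a_5 = (306/91)/(80/3) = 459/3640

r = -2/3; a_0 = 1; a_1 = 3; a_2 = 39/14; a_3 = 99/70; a_4 = 1773/3640; a_5 = 459/3640


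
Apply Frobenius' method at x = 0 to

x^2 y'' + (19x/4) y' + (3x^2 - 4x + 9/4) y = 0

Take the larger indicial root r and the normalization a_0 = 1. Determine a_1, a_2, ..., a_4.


Write in Frobenius form y'' + (p(x)/x) y' + (q(x)/x^2) y = 0:
  p(x) = 19/4,  q(x) = 3x^2 - 4x + 9/4.
Indicial equation: r(r-1) + (19/4) r + (9/4) = 0 -> roots r_1 = -3/4, r_2 = -3.
Take r = r_1 = -3/4. Let y(x) = x^r sum_{n>=0} a_n x^n with a_0 = 1.
Substitute y = x^r sum a_n x^n and match x^{r+n}. The recurrence is
  D(n) a_n - 4 a_{n-1} + 3 a_{n-2} = 0,  where D(n) = (r+n)(r+n-1) + (19/4)(r+n) + (9/4).
  a_n = [4 a_{n-1} - 3 a_{n-2}] / D(n).
Since the indicial polynomial factors as (r - r_1)(r - r_2), D(n) = (r_1 + n - r_1)(r_1 + n - r_2) = n(n + 9/4).
Evaluating step by step (a_0 = 1):
  n = 1: D(1) = 1(1 + 9/4) = 13/4; numerator = 4(1) = 4; a_1 = (4)/(13/4) = 16/13
  n = 2: D(2) = 2(2 + 9/4) = 17/2; numerator = 4(16/13) - 3(1) = 25/13; a_2 = (25/13)/(17/2) = 50/221
  n = 3: D(3) = 3(3 + 9/4) = 63/4; numerator = 4(50/221) - 3(16/13) = -616/221; a_3 = (-616/221)/(63/4) = -352/1989
  n = 4: D(4) = 4(4 + 9/4) = 25; numerator = 4(-352/1989) - 3(50/221) = -2758/1989; a_4 = (-2758/1989)/(25) = -2758/49725

r = -3/4; a_0 = 1; a_1 = 16/13; a_2 = 50/221; a_3 = -352/1989; a_4 = -2758/49725


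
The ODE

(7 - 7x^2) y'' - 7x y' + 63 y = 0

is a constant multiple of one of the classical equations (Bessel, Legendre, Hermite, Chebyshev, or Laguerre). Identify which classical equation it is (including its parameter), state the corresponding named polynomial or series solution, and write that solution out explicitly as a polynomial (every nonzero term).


All three coefficients share the factor 7; dividing through by 7 gives  (1 - x^2) y'' - x y' + 9 y = 0.
This matches the Chebyshev equation (1 - x^2) y'' - x y' + n^2 y = 0 (note the -x y' term, not -2x y') with n^2 = 9, so n = 3; the polynomial solution is T_3(x).
With y = sum_k a_k x^k, matching x^k gives (k+2)(k+1) a_{k+2} = (k^2 - n^2) a_k = (k - 3)(k + 3) a_k. The right side vanishes at k = 3, so the series with the parity of 3 terminates at degree 3.
Standard normalization: leading coefficient of T_n is 2^(n-1), so a_3 = 2^2 = 4. Work downward with a_k = (k+1)(k+2) a_{k+2} / ((k - 3)(k + 3)):
  a_1 = (2)(3)(4) / ((1 - 3)(1 + 3)) = 24/(-8) = -3
Hence T_3(x) = 4 x^3 - 3 x.

T_3(x); series = 4 x^3 - 3 x


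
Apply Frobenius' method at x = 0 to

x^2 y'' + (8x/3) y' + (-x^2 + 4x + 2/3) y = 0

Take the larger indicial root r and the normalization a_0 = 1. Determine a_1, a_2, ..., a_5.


Write in Frobenius form y'' + (p(x)/x) y' + (q(x)/x^2) y = 0:
  p(x) = 8/3,  q(x) = -x^2 + 4x + 2/3.
Indicial equation: r(r-1) + (8/3) r + (2/3) = 0 -> roots r_1 = -2/3, r_2 = -1.
Take r = r_1 = -2/3. Let y(x) = x^r sum_{n>=0} a_n x^n with a_0 = 1.
Substitute y = x^r sum a_n x^n and match x^{r+n}. The recurrence is
  D(n) a_n + 4 a_{n-1} - 1 a_{n-2} = 0,  where D(n) = (r+n)(r+n-1) + (8/3)(r+n) + (2/3).
  a_n = [-4 a_{n-1} + 1 a_{n-2}] / D(n).
Since the indicial polynomial factors as (r - r_1)(r - r_2), D(n) = (r_1 + n - r_1)(r_1 + n - r_2) = n(n + 1/3).
Evaluating step by step (a_0 = 1):
  n = 1: D(1) = 1(1 + 1/3) = 4/3; numerator = -4(1) = -4; a_1 = (-4)/(4/3) = -3
  n = 2: D(2) = 2(2 + 1/3) = 14/3; numerator = -4(-3) + 1(1) = 13; a_2 = (13)/(14/3) = 39/14
  n = 3: D(3) = 3(3 + 1/3) = 10; numerator = -4(39/14) + 1(-3) = -99/7; a_3 = (-99/7)/(10) = -99/70
  n = 4: D(4) = 4(4 + 1/3) = 52/3; numerator = -4(-99/70) + 1(39/14) = 591/70; a_4 = (591/70)/(52/3) = 1773/3640
  n = 5: D(5) = 5(5 + 1/3) = 80/3; numerator = -4(1773/3640) + 1(-99/70) = -306/91; a_5 = (-306/91)/(80/3) = -459/3640

r = -2/3; a_0 = 1; a_1 = -3; a_2 = 39/14; a_3 = -99/70; a_4 = 1773/3640; a_5 = -459/3640


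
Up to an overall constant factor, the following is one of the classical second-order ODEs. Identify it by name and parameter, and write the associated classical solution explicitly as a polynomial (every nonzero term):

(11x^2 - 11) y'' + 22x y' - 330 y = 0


All three coefficients share the factor -11; dividing through by -11 gives  (1 - x^2) y'' - 2x y' + 30 y = 0.
This matches the Legendre equation (1 - x^2) y'' - 2x y' + n(n+1) y = 0 (note the -2x y' term) with n(n+1) = 30, so n = 5; the polynomial solution is P_5(x).
With y = sum_k a_k x^k, matching x^k gives (k+2)(k+1) a_{k+2} = [k(k+1) - n(n+1)] a_k = (k - 5)(k + 6) a_k. The right side vanishes at k = 5, so the series with the parity of 5 terminates at degree 5.
Standard normalization (P_n(1) = 1): leading coefficient (2n)!/(2^n (n!)^2) = 3628800/(32*14400) = 63/8, so a_5 = 63/8. Work downward with a_k = (k+1)(k+2) a_{k+2} / ((k - 5)(k + 6)):
  a_3 = (4)(5)(63/8) / ((3 - 5)(3 + 6)) = (315/2)/(-18) = -35/4
  a_1 = (2)(3)(-35/4) / ((1 - 5)(1 + 6)) = (-105/2)/(-28) = 15/8
Hence P_5(x) = 63 x^5/8 - 35 x^3/4 + 15 x/8.

P_5(x); series = 63 x^5/8 - 35 x^3/4 + 15 x/8


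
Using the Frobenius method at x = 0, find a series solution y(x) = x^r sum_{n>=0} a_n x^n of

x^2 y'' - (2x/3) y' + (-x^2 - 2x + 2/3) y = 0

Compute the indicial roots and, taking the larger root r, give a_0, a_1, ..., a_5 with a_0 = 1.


Write in Frobenius form y'' + (p(x)/x) y' + (q(x)/x^2) y = 0:
  p(x) = -2/3,  q(x) = -x^2 - 2x + 2/3.
Indicial equation: r(r-1) + (-2/3) r + (2/3) = 0 -> roots r_1 = 1, r_2 = 2/3.
Take r = r_1 = 1. Let y(x) = x^r sum_{n>=0} a_n x^n with a_0 = 1.
Substitute y = x^r sum a_n x^n and match x^{r+n}. The recurrence is
  D(n) a_n - 2 a_{n-1} - 1 a_{n-2} = 0,  where D(n) = (r+n)(r+n-1) + (-2/3)(r+n) + (2/3).
  a_n = [2 a_{n-1} + 1 a_{n-2}] / D(n).
Since the indicial polynomial factors as (r - r_1)(r - r_2), D(n) = (r_1 + n - r_1)(r_1 + n - r_2) = n(n + 1/3).
Evaluating step by step (a_0 = 1):
  n = 1: D(1) = 1(1 + 1/3) = 4/3; numerator = 2(1) = 2; a_1 = (2)/(4/3) = 3/2
  n = 2: D(2) = 2(2 + 1/3) = 14/3; numerator = 2(3/2) + 1(1) = 4; a_2 = (4)/(14/3) = 6/7
  n = 3: D(3) = 3(3 + 1/3) = 10; numerator = 2(6/7) + 1(3/2) = 45/14; a_3 = (45/14)/(10) = 9/28
  n = 4: D(4) = 4(4 + 1/3) = 52/3; numerator = 2(9/28) + 1(6/7) = 3/2; a_4 = (3/2)/(52/3) = 9/104
  n = 5: D(5) = 5(5 + 1/3) = 80/3; numerator = 2(9/104) + 1(9/28) = 45/91; a_5 = (45/91)/(80/3) = 27/1456

r = 1; a_0 = 1; a_1 = 3/2; a_2 = 6/7; a_3 = 9/28; a_4 = 9/104; a_5 = 27/1456


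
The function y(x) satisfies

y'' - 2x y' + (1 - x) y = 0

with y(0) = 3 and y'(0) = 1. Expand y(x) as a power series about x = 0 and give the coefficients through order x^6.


Ansatz: y(x) = sum_{n>=0} a_n x^n, so y'(x) = sum_{n>=1} n a_n x^(n-1) and y''(x) = sum_{n>=2} n(n-1) a_n x^(n-2).
Substitute into P(x) y'' + Q(x) y' + R(x) y = 0 with P(x) = 1, Q(x) = -2x, R(x) = 1 - x, and match powers of x.
Initial conditions: a_0 = 3, a_1 = 1.
Setting the coefficient of each power of x to zero and solving order by order (substituting the coefficients already found):
  x^0: 2 a_2 + a_0 = 0  ->  2 a_2 = -a_0 = -3  ->  a_2 = -3/2
  x^1: 6 a_3 - a_1 - a_0 = 0  ->  6 a_3 = a_1 + a_0 = 4  ->  a_3 = 2/3
  x^2: 12 a_4 - 3 a_2 - a_1 = 0  ->  12 a_4 = 3 a_2 + a_1 = -7/2  ->  a_4 = -7/24
  x^3: 20 a_5 - 5 a_3 - a_2 = 0  ->  20 a_5 = 5 a_3 + a_2 = 11/6  ->  a_5 = 11/120
  x^4: 30 a_6 - 7 a_4 - a_3 = 0  ->  30 a_6 = 7 a_4 + a_3 = -11/8  ->  a_6 = -11/240
Truncated series: y(x) = 3 + x - (3/2) x^2 + (2/3) x^3 - (7/24) x^4 + (11/120) x^5 - (11/240) x^6 + O(x^7).

a_0 = 3; a_1 = 1; a_2 = -3/2; a_3 = 2/3; a_4 = -7/24; a_5 = 11/120; a_6 = -11/240


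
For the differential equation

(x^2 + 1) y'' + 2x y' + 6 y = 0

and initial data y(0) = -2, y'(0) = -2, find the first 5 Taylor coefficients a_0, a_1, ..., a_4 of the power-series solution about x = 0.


Ansatz: y(x) = sum_{n>=0} a_n x^n, so y'(x) = sum_{n>=1} n a_n x^(n-1) and y''(x) = sum_{n>=2} n(n-1) a_n x^(n-2).
Substitute into P(x) y'' + Q(x) y' + R(x) y = 0 with P(x) = x^2 + 1, Q(x) = 2x, R(x) = 6, and match powers of x.
Initial conditions: a_0 = -2, a_1 = -2.
Setting the coefficient of each power of x to zero and solving order by order (substituting the coefficients already found):
  x^0: 2 a_2 + 6 a_0 = 0  ->  2 a_2 = -6 a_0 = 12  ->  a_2 = 6
  x^1: 6 a_3 + 8 a_1 = 0  ->  6 a_3 = -8 a_1 = 16  ->  a_3 = 8/3
  x^2: 12 a_4 + 12 a_2 = 0  ->  12 a_4 = -12 a_2 = -72  ->  a_4 = -6
Truncated series: y(x) = -2 - 2 x + 6 x^2 + (8/3) x^3 - 6 x^4 + O(x^5).

a_0 = -2; a_1 = -2; a_2 = 6; a_3 = 8/3; a_4 = -6


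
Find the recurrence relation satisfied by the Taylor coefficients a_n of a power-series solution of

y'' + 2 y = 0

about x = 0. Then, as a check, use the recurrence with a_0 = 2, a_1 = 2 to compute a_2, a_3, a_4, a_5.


Substitute y = sum_n a_n x^n into y'' + (const) y = 0.
y''(x) = sum_{n>=0} (n+2)(n+1) a_{n+2} x^n.
The ODE becomes sum_n [(n+2)(n+1) a_{n+2} + 2 a_n] x^n = 0.
Setting each coefficient to zero gives the recurrence:
  (n+2)(n+1) a_{n+2} + 2 a_n = 0,
  a_{n+2} = -2 / ((n+1)(n+2)) a_n.

Check with a_0 = 2, a_1 = 2 (apply the recurrence for n = 0, 1, 2, 3): a_0 = 2, a_1 = 2, a_2 = -2, a_3 = -2/3, a_4 = 1/3, a_5 = 1/15.

a_{n+2} = -2/((n+1)(n+2)) * a_n; check: a_0 = 2, a_1 = 2, a_2 = -2, a_3 = -2/3, a_4 = 1/3, a_5 = 1/15


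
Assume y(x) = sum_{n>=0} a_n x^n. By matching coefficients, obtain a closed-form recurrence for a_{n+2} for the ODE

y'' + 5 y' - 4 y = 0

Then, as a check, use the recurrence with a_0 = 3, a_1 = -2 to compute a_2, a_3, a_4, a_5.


Substitute y = sum_n a_n x^n.
y''(x) has coefficient (n+2)(n+1) a_{n+2} at x^n;
5 y'(x) has coefficient 5 (n+1) a_{n+1} at x^n;
-4 y(x) has coefficient -4 a_n at x^n.
Matching x^n: (n+2)(n+1) a_{n+2} + 5 (n+1) a_{n+1} - 4 a_n = 0.
Thus a_{n+2} = [-5 (n+1) a_{n+1} + 4 a_n] / ((n+1)(n+2)).

Check with a_0 = 3, a_1 = -2 (apply the recurrence for n = 0, 1, 2, 3): a_0 = 3, a_1 = -2, a_2 = 11, a_3 = -59/3, a_4 = 113/4, a_5 = -1931/60.

a_(n+2) = [-5 (n+1) a_(n+1) + 4 a_n] / ((n+1)(n+2)); check: a_0 = 3, a_1 = -2, a_2 = 11, a_3 = -59/3, a_4 = 113/4, a_5 = -1931/60


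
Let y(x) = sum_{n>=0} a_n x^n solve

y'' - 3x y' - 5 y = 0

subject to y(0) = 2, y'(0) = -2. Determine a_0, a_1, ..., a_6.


Ansatz: y(x) = sum_{n>=0} a_n x^n, so y'(x) = sum_{n>=1} n a_n x^(n-1) and y''(x) = sum_{n>=2} n(n-1) a_n x^(n-2).
Substitute into P(x) y'' + Q(x) y' + R(x) y = 0 with P(x) = 1, Q(x) = -3x, R(x) = -5, and match powers of x.
Initial conditions: a_0 = 2, a_1 = -2.
Setting the coefficient of each power of x to zero and solving order by order (substituting the coefficients already found):
  x^0: 2 a_2 - 5 a_0 = 0  ->  2 a_2 = 5 a_0 = 10  ->  a_2 = 5
  x^1: 6 a_3 - 8 a_1 = 0  ->  6 a_3 = 8 a_1 = -16  ->  a_3 = -8/3
  x^2: 12 a_4 - 11 a_2 = 0  ->  12 a_4 = 11 a_2 = 55  ->  a_4 = 55/12
  x^3: 20 a_5 - 14 a_3 = 0  ->  20 a_5 = 14 a_3 = -112/3  ->  a_5 = -28/15
  x^4: 30 a_6 - 17 a_4 = 0  ->  30 a_6 = 17 a_4 = 935/12  ->  a_6 = 187/72
Truncated series: y(x) = 2 - 2 x + 5 x^2 - (8/3) x^3 + (55/12) x^4 - (28/15) x^5 + (187/72) x^6 + O(x^7).

a_0 = 2; a_1 = -2; a_2 = 5; a_3 = -8/3; a_4 = 55/12; a_5 = -28/15; a_6 = 187/72


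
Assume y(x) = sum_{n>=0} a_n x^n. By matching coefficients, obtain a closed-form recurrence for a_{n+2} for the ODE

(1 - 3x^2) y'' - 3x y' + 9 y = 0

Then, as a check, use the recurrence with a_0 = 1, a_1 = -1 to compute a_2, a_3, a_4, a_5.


Substitute y = sum_n a_n x^n.
(1 - 3 x^2) y'' contributes (n+2)(n+1) a_{n+2} - 3 n(n-1) a_n at x^n.
-3 x y'(x) contributes -3 n a_n at x^n.
9 y(x) contributes 9 a_n at x^n.
Matching x^n: (n+2)(n+1) a_{n+2} + (-3 n(n-1) - 3 n + 9) a_n = 0.
Thus a_{n+2} = (3 n(n-1) + 3 n - 9) / ((n+1)(n+2)) * a_n.

Check with a_0 = 1, a_1 = -1 (apply the recurrence for n = 0, 1, 2, 3): a_0 = 1, a_1 = -1, a_2 = -9/2, a_3 = 1, a_4 = -9/8, a_5 = 9/10.

a_(n+2) = (3 n(n-1) + 3 n - 9) / ((n+1)(n+2)) * a_n; check: a_0 = 1, a_1 = -1, a_2 = -9/2, a_3 = 1, a_4 = -9/8, a_5 = 9/10


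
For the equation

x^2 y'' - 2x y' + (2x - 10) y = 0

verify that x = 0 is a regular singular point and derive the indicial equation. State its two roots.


Divide by x^2 to reach normal form y'' + P_1(x) y' + P_2(x) y = 0 with P_1(x) = -2/x and P_2(x) = 2/x - 10/x^2.
x = 0 is a singular point because the y'-coefficient -2/x has a pole at x = 0 and the y-coefficient 2/x - 10/x^2 has a pole at x = 0.
It is a regular singular point because x P_1(x) = p(x) = -2 and x^2 P_2(x) = q(x) = 2x - 10 are polynomials, hence analytic at x = 0.
p(0) = -2,  q(0) = -10.
Indicial equation: r(r-1) + p(0) r + q(0) = 0, i.e. r^2 + (p(0) - 1) r + q(0) = 0, i.e. r^2 - 3 r - 10 = 0.
Discriminant: (-3)^2 - 4(-10) = 49, so r = (3 ± 7)/2.
Solving: r_1 = 5, r_2 = -2.

indicial: r^2 - 3 r - 10 = 0; roots r_1 = 5, r_2 = -2


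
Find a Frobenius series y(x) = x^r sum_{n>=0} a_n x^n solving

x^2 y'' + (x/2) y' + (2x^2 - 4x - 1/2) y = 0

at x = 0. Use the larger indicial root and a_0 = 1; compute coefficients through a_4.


Write in Frobenius form y'' + (p(x)/x) y' + (q(x)/x^2) y = 0:
  p(x) = 1/2,  q(x) = 2x^2 - 4x - 1/2.
Indicial equation: r(r-1) + (1/2) r + (-1/2) = 0 -> roots r_1 = 1, r_2 = -1/2.
Take r = r_1 = 1. Let y(x) = x^r sum_{n>=0} a_n x^n with a_0 = 1.
Substitute y = x^r sum a_n x^n and match x^{r+n}. The recurrence is
  D(n) a_n - 4 a_{n-1} + 2 a_{n-2} = 0,  where D(n) = (r+n)(r+n-1) + (1/2)(r+n) + (-1/2).
  a_n = [4 a_{n-1} - 2 a_{n-2}] / D(n).
Since the indicial polynomial factors as (r - r_1)(r - r_2), D(n) = (r_1 + n - r_1)(r_1 + n - r_2) = n(n + 3/2).
Evaluating step by step (a_0 = 1):
  n = 1: D(1) = 1(1 + 3/2) = 5/2; numerator = 4(1) = 4; a_1 = (4)/(5/2) = 8/5
  n = 2: D(2) = 2(2 + 3/2) = 7; numerator = 4(8/5) - 2(1) = 22/5; a_2 = (22/5)/(7) = 22/35
  n = 3: D(3) = 3(3 + 3/2) = 27/2; numerator = 4(22/35) - 2(8/5) = -24/35; a_3 = (-24/35)/(27/2) = -16/315
  n = 4: D(4) = 4(4 + 3/2) = 22; numerator = 4(-16/315) - 2(22/35) = -92/63; a_4 = (-92/63)/(22) = -46/693

r = 1; a_0 = 1; a_1 = 8/5; a_2 = 22/35; a_3 = -16/315; a_4 = -46/693


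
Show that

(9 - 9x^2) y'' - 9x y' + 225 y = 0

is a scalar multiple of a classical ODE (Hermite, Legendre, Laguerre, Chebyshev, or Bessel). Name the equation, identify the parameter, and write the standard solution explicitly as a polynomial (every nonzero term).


All three coefficients share the factor 9; dividing through by 9 gives  (1 - x^2) y'' - x y' + 25 y = 0.
This matches the Chebyshev equation (1 - x^2) y'' - x y' + n^2 y = 0 (note the -x y' term, not -2x y') with n^2 = 25, so n = 5; the polynomial solution is T_5(x).
With y = sum_k a_k x^k, matching x^k gives (k+2)(k+1) a_{k+2} = (k^2 - n^2) a_k = (k - 5)(k + 5) a_k. The right side vanishes at k = 5, so the series with the parity of 5 terminates at degree 5.
Standard normalization: leading coefficient of T_n is 2^(n-1), so a_5 = 2^4 = 16. Work downward with a_k = (k+1)(k+2) a_{k+2} / ((k - 5)(k + 5)):
  a_3 = (4)(5)(16) / ((3 - 5)(3 + 5)) = 320/(-16) = -20
  a_1 = (2)(3)(-20) / ((1 - 5)(1 + 5)) = -120/(-24) = 5
Hence T_5(x) = 16 x^5 - 20 x^3 + 5 x.

T_5(x); series = 16 x^5 - 20 x^3 + 5 x


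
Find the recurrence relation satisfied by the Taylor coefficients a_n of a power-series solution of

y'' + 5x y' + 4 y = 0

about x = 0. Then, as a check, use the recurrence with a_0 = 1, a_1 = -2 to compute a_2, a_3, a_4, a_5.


Substitute y = sum_n a_n x^n.
y''(x) has coefficient (n+2)(n+1) a_{n+2} at x^n;
5 x y'(x) has coefficient 5 n a_n at x^n (shift);
4 y(x) has coefficient 4 a_n at x^n.
Matching x^n: (n+2)(n+1) a_{n+2} + (5n + 4) a_n = 0.
Thus a_{n+2} = (-5n - 4) / ((n+1)(n+2)) * a_n.

Check with a_0 = 1, a_1 = -2 (apply the recurrence for n = 0, 1, 2, 3): a_0 = 1, a_1 = -2, a_2 = -2, a_3 = 3, a_4 = 7/3, a_5 = -57/20.

a_(n+2) = (-5n - 4) / ((n+1)(n+2)) * a_n; check: a_0 = 1, a_1 = -2, a_2 = -2, a_3 = 3, a_4 = 7/3, a_5 = -57/20
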